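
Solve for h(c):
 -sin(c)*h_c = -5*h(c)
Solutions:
 h(c) = C1*sqrt(cos(c) - 1)*(cos(c)^2 - 2*cos(c) + 1)/(sqrt(cos(c) + 1)*(cos(c)^2 + 2*cos(c) + 1))


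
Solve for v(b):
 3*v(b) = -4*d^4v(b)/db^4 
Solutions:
 v(b) = (C1*sin(3^(1/4)*b/2) + C2*cos(3^(1/4)*b/2))*exp(-3^(1/4)*b/2) + (C3*sin(3^(1/4)*b/2) + C4*cos(3^(1/4)*b/2))*exp(3^(1/4)*b/2)


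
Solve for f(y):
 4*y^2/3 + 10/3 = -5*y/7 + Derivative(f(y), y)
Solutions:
 f(y) = C1 + 4*y^3/9 + 5*y^2/14 + 10*y/3


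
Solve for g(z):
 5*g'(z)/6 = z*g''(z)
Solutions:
 g(z) = C1 + C2*z^(11/6)


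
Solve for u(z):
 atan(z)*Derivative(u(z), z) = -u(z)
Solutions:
 u(z) = C1*exp(-Integral(1/atan(z), z))


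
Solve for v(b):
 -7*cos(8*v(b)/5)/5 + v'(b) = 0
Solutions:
 -7*b/5 - 5*log(sin(8*v(b)/5) - 1)/16 + 5*log(sin(8*v(b)/5) + 1)/16 = C1


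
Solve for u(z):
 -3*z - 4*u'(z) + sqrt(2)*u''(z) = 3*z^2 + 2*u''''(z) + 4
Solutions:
 u(z) = C1 + C2*exp(3^(1/3)*z*(sqrt(2)*3^(1/3)/(sqrt(3)*sqrt(108 - sqrt(2))/2 + 9)^(1/3) + 2*(sqrt(3)*sqrt(108 - sqrt(2))/2 + 9)^(1/3))/12)*sin(z*(-3*sqrt(6)/(3*sqrt(3)*sqrt(108 - sqrt(2))/2 + 27)^(1/3) + 2*sqrt(3)*(3*sqrt(3)*sqrt(108 - sqrt(2))/2 + 27)^(1/3))/12) + C3*exp(3^(1/3)*z*(sqrt(2)*3^(1/3)/(sqrt(3)*sqrt(108 - sqrt(2))/2 + 9)^(1/3) + 2*(sqrt(3)*sqrt(108 - sqrt(2))/2 + 9)^(1/3))/12)*cos(z*(-3*sqrt(6)/(3*sqrt(3)*sqrt(108 - sqrt(2))/2 + 27)^(1/3) + 2*sqrt(3)*(3*sqrt(3)*sqrt(108 - sqrt(2))/2 + 27)^(1/3))/12) + C4*exp(-3^(1/3)*z*(sqrt(2)*3^(1/3)/(sqrt(3)*sqrt(108 - sqrt(2))/2 + 9)^(1/3) + 2*(sqrt(3)*sqrt(108 - sqrt(2))/2 + 9)^(1/3))/6) - z^3/4 - 3*z^2/8 - 3*sqrt(2)*z^2/16 - 19*z/16 - 3*sqrt(2)*z/16


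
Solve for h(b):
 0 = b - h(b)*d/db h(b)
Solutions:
 h(b) = -sqrt(C1 + b^2)
 h(b) = sqrt(C1 + b^2)


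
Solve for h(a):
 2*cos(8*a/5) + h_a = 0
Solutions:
 h(a) = C1 - 5*sin(8*a/5)/4


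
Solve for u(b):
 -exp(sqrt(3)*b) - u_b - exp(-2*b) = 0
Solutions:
 u(b) = C1 - sqrt(3)*exp(sqrt(3)*b)/3 + exp(-2*b)/2


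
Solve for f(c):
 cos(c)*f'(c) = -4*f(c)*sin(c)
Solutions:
 f(c) = C1*cos(c)^4


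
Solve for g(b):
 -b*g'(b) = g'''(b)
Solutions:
 g(b) = C1 + Integral(C2*airyai(-b) + C3*airybi(-b), b)


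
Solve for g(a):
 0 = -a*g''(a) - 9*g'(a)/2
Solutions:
 g(a) = C1 + C2/a^(7/2)


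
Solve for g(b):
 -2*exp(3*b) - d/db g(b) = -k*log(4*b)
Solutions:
 g(b) = C1 + b*k*log(b) + b*k*(-1 + 2*log(2)) - 2*exp(3*b)/3


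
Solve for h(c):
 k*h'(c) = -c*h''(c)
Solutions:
 h(c) = C1 + c^(1 - re(k))*(C2*sin(log(c)*Abs(im(k))) + C3*cos(log(c)*im(k)))


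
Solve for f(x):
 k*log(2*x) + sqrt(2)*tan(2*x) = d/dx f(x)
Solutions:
 f(x) = C1 + k*x*(log(x) - 1) + k*x*log(2) - sqrt(2)*log(cos(2*x))/2


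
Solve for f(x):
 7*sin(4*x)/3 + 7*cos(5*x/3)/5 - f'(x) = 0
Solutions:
 f(x) = C1 + 21*sin(5*x/3)/25 - 7*cos(4*x)/12


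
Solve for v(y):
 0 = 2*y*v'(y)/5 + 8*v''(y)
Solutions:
 v(y) = C1 + C2*erf(sqrt(10)*y/20)


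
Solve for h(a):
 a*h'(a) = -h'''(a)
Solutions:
 h(a) = C1 + Integral(C2*airyai(-a) + C3*airybi(-a), a)


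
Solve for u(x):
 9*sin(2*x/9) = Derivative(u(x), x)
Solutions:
 u(x) = C1 - 81*cos(2*x/9)/2


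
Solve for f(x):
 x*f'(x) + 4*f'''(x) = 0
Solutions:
 f(x) = C1 + Integral(C2*airyai(-2^(1/3)*x/2) + C3*airybi(-2^(1/3)*x/2), x)


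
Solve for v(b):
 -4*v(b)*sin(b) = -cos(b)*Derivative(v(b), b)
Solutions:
 v(b) = C1/cos(b)^4


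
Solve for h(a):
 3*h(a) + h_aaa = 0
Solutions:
 h(a) = C3*exp(-3^(1/3)*a) + (C1*sin(3^(5/6)*a/2) + C2*cos(3^(5/6)*a/2))*exp(3^(1/3)*a/2)


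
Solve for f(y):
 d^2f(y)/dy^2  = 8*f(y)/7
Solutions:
 f(y) = C1*exp(-2*sqrt(14)*y/7) + C2*exp(2*sqrt(14)*y/7)


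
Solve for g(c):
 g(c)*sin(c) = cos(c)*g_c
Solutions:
 g(c) = C1/cos(c)


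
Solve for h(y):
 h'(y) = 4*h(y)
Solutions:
 h(y) = C1*exp(4*y)


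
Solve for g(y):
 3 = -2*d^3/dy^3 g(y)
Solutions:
 g(y) = C1 + C2*y + C3*y^2 - y^3/4


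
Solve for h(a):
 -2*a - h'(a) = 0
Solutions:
 h(a) = C1 - a^2


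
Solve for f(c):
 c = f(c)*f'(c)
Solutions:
 f(c) = -sqrt(C1 + c^2)
 f(c) = sqrt(C1 + c^2)


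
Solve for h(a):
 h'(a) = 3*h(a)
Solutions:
 h(a) = C1*exp(3*a)


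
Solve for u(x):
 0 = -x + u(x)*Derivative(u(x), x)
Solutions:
 u(x) = -sqrt(C1 + x^2)
 u(x) = sqrt(C1 + x^2)


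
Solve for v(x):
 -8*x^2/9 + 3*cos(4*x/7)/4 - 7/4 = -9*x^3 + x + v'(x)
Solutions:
 v(x) = C1 + 9*x^4/4 - 8*x^3/27 - x^2/2 - 7*x/4 + 21*sin(4*x/7)/16


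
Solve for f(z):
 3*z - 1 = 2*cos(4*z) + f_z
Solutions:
 f(z) = C1 + 3*z^2/2 - z - sin(4*z)/2


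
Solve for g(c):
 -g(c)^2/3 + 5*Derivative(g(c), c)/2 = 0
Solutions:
 g(c) = -15/(C1 + 2*c)


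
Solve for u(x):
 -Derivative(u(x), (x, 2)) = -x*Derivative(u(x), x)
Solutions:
 u(x) = C1 + C2*erfi(sqrt(2)*x/2)


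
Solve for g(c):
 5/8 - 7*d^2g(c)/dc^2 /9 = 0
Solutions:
 g(c) = C1 + C2*c + 45*c^2/112


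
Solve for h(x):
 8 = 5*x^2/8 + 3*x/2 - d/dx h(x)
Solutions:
 h(x) = C1 + 5*x^3/24 + 3*x^2/4 - 8*x


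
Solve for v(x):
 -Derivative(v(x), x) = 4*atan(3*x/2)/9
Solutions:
 v(x) = C1 - 4*x*atan(3*x/2)/9 + 4*log(9*x^2 + 4)/27


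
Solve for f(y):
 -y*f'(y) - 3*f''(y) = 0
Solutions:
 f(y) = C1 + C2*erf(sqrt(6)*y/6)


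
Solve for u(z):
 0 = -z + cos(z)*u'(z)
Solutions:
 u(z) = C1 + Integral(z/cos(z), z)


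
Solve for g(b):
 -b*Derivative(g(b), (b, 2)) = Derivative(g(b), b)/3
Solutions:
 g(b) = C1 + C2*b^(2/3)


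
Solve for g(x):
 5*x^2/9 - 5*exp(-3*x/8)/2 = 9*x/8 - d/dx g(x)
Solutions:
 g(x) = C1 - 5*x^3/27 + 9*x^2/16 - 20*exp(-3*x/8)/3


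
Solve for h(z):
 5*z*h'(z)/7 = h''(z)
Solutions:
 h(z) = C1 + C2*erfi(sqrt(70)*z/14)


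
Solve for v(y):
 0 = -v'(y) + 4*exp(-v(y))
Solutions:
 v(y) = log(C1 + 4*y)


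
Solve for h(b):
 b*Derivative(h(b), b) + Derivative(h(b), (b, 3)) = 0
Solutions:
 h(b) = C1 + Integral(C2*airyai(-b) + C3*airybi(-b), b)


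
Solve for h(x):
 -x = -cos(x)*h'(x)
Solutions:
 h(x) = C1 + Integral(x/cos(x), x)


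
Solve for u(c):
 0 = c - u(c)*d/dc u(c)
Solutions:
 u(c) = -sqrt(C1 + c^2)
 u(c) = sqrt(C1 + c^2)


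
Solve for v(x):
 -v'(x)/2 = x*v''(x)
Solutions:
 v(x) = C1 + C2*sqrt(x)


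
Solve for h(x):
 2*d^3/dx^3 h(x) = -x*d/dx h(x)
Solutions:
 h(x) = C1 + Integral(C2*airyai(-2^(2/3)*x/2) + C3*airybi(-2^(2/3)*x/2), x)


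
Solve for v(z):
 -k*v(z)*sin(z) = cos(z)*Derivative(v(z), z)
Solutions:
 v(z) = C1*exp(k*log(cos(z)))


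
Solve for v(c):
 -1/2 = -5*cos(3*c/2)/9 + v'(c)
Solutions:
 v(c) = C1 - c/2 + 10*sin(3*c/2)/27


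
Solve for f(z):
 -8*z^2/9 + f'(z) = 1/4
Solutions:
 f(z) = C1 + 8*z^3/27 + z/4


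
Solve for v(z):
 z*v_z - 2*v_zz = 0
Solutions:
 v(z) = C1 + C2*erfi(z/2)


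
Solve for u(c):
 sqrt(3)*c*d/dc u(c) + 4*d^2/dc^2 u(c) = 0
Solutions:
 u(c) = C1 + C2*erf(sqrt(2)*3^(1/4)*c/4)


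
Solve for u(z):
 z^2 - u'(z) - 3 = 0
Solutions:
 u(z) = C1 + z^3/3 - 3*z


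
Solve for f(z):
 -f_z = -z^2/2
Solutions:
 f(z) = C1 + z^3/6


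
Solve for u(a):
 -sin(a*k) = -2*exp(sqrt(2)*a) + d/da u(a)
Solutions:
 u(a) = C1 + sqrt(2)*exp(sqrt(2)*a) + cos(a*k)/k


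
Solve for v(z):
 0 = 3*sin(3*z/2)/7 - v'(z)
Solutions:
 v(z) = C1 - 2*cos(3*z/2)/7


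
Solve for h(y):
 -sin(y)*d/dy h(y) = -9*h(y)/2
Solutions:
 h(y) = C1*(cos(y) - 1)^(1/4)*(cos(y)^2 - 2*cos(y) + 1)/((cos(y) + 1)^(1/4)*(cos(y)^2 + 2*cos(y) + 1))


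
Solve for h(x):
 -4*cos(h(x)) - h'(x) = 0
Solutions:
 h(x) = pi - asin((C1 + exp(8*x))/(C1 - exp(8*x)))
 h(x) = asin((C1 + exp(8*x))/(C1 - exp(8*x)))


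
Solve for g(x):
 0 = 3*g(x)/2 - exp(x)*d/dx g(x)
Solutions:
 g(x) = C1*exp(-3*exp(-x)/2)


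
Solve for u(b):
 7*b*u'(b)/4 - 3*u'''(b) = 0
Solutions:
 u(b) = C1 + Integral(C2*airyai(126^(1/3)*b/6) + C3*airybi(126^(1/3)*b/6), b)


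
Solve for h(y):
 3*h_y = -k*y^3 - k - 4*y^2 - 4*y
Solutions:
 h(y) = C1 - k*y^4/12 - k*y/3 - 4*y^3/9 - 2*y^2/3


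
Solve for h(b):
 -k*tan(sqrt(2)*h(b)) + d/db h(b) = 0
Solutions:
 h(b) = sqrt(2)*(pi - asin(C1*exp(sqrt(2)*b*k)))/2
 h(b) = sqrt(2)*asin(C1*exp(sqrt(2)*b*k))/2


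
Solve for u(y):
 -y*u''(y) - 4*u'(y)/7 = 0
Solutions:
 u(y) = C1 + C2*y^(3/7)


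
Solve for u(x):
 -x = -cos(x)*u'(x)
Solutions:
 u(x) = C1 + Integral(x/cos(x), x)


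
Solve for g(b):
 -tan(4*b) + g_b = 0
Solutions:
 g(b) = C1 - log(cos(4*b))/4


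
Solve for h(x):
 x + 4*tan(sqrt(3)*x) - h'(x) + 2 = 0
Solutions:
 h(x) = C1 + x^2/2 + 2*x - 4*sqrt(3)*log(cos(sqrt(3)*x))/3


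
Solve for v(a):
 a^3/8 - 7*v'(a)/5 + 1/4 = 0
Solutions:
 v(a) = C1 + 5*a^4/224 + 5*a/28


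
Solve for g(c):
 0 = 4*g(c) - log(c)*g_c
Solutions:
 g(c) = C1*exp(4*li(c))


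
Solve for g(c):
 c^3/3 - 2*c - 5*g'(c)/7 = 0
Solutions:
 g(c) = C1 + 7*c^4/60 - 7*c^2/5


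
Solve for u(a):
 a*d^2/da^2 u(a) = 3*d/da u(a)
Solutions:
 u(a) = C1 + C2*a^4


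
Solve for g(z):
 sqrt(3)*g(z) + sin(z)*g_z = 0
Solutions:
 g(z) = C1*(cos(z) + 1)^(sqrt(3)/2)/(cos(z) - 1)^(sqrt(3)/2)


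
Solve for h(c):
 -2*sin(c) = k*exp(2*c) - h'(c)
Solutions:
 h(c) = C1 + k*exp(2*c)/2 - 2*cos(c)


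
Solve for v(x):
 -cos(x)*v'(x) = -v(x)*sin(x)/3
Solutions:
 v(x) = C1/cos(x)^(1/3)


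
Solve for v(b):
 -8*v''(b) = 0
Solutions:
 v(b) = C1 + C2*b


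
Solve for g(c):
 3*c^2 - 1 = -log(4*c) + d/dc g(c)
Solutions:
 g(c) = C1 + c^3 + c*log(c) - 2*c + c*log(4)


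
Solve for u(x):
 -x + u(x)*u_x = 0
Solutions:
 u(x) = -sqrt(C1 + x^2)
 u(x) = sqrt(C1 + x^2)


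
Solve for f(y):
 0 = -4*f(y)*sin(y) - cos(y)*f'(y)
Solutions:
 f(y) = C1*cos(y)^4


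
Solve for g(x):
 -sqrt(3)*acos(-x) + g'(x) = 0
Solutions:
 g(x) = C1 + sqrt(3)*(x*acos(-x) + sqrt(1 - x^2))


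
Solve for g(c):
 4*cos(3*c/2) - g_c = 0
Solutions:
 g(c) = C1 + 8*sin(3*c/2)/3


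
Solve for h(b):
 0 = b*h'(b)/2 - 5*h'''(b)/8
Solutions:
 h(b) = C1 + Integral(C2*airyai(10^(2/3)*b/5) + C3*airybi(10^(2/3)*b/5), b)


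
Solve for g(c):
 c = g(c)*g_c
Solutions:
 g(c) = -sqrt(C1 + c^2)
 g(c) = sqrt(C1 + c^2)


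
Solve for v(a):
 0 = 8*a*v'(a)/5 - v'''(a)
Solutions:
 v(a) = C1 + Integral(C2*airyai(2*5^(2/3)*a/5) + C3*airybi(2*5^(2/3)*a/5), a)


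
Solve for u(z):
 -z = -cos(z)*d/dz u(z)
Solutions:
 u(z) = C1 + Integral(z/cos(z), z)


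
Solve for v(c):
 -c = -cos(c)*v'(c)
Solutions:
 v(c) = C1 + Integral(c/cos(c), c)


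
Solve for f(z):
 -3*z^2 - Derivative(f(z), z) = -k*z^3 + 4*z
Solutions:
 f(z) = C1 + k*z^4/4 - z^3 - 2*z^2


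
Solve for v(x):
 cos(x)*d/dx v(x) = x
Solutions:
 v(x) = C1 + Integral(x/cos(x), x)


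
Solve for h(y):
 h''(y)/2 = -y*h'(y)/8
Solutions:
 h(y) = C1 + C2*erf(sqrt(2)*y/4)


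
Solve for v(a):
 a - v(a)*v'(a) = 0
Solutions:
 v(a) = -sqrt(C1 + a^2)
 v(a) = sqrt(C1 + a^2)


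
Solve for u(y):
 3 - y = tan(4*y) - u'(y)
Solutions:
 u(y) = C1 + y^2/2 - 3*y - log(cos(4*y))/4


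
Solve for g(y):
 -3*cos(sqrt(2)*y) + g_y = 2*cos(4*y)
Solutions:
 g(y) = C1 + sin(4*y)/2 + 3*sqrt(2)*sin(sqrt(2)*y)/2


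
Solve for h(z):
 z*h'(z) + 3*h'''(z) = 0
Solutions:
 h(z) = C1 + Integral(C2*airyai(-3^(2/3)*z/3) + C3*airybi(-3^(2/3)*z/3), z)


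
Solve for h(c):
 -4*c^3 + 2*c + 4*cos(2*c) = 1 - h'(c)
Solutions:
 h(c) = C1 + c^4 - c^2 + c - 2*sin(2*c)


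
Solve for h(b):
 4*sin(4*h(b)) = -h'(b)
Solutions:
 h(b) = -acos((-C1 - exp(32*b))/(C1 - exp(32*b)))/4 + pi/2
 h(b) = acos((-C1 - exp(32*b))/(C1 - exp(32*b)))/4


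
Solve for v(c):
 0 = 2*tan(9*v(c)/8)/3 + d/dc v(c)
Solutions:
 v(c) = -8*asin(C1*exp(-3*c/4))/9 + 8*pi/9
 v(c) = 8*asin(C1*exp(-3*c/4))/9


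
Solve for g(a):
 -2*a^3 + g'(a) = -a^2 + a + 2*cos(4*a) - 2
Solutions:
 g(a) = C1 + a^4/2 - a^3/3 + a^2/2 - 2*a + sin(4*a)/2


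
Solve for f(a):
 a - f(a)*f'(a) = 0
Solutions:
 f(a) = -sqrt(C1 + a^2)
 f(a) = sqrt(C1 + a^2)


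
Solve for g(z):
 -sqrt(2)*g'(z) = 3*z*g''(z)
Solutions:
 g(z) = C1 + C2*z^(1 - sqrt(2)/3)


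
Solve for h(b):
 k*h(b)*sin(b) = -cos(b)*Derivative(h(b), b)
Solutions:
 h(b) = C1*exp(k*log(cos(b)))


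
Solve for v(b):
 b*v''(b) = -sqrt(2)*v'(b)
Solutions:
 v(b) = C1 + C2*b^(1 - sqrt(2))


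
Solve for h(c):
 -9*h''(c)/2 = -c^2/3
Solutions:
 h(c) = C1 + C2*c + c^4/162


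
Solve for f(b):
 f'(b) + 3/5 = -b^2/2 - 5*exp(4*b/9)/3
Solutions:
 f(b) = C1 - b^3/6 - 3*b/5 - 15*exp(4*b/9)/4


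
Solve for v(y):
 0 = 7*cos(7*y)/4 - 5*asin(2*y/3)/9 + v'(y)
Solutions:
 v(y) = C1 + 5*y*asin(2*y/3)/9 + 5*sqrt(9 - 4*y^2)/18 - sin(7*y)/4


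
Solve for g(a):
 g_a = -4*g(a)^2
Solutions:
 g(a) = 1/(C1 + 4*a)


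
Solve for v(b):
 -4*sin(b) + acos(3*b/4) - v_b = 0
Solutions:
 v(b) = C1 + b*acos(3*b/4) - sqrt(16 - 9*b^2)/3 + 4*cos(b)


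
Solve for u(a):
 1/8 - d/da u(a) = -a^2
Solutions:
 u(a) = C1 + a^3/3 + a/8


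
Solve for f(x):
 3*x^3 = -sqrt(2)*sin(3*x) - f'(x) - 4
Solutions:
 f(x) = C1 - 3*x^4/4 - 4*x + sqrt(2)*cos(3*x)/3


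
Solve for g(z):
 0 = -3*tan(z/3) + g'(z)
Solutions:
 g(z) = C1 - 9*log(cos(z/3))


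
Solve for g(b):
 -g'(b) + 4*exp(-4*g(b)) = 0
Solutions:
 g(b) = log(-I*(C1 + 16*b)^(1/4))
 g(b) = log(I*(C1 + 16*b)^(1/4))
 g(b) = log(-(C1 + 16*b)^(1/4))
 g(b) = log(C1 + 16*b)/4


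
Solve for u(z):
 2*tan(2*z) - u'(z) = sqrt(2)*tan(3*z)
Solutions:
 u(z) = C1 - log(cos(2*z)) + sqrt(2)*log(cos(3*z))/3


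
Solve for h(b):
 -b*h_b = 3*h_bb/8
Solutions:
 h(b) = C1 + C2*erf(2*sqrt(3)*b/3)


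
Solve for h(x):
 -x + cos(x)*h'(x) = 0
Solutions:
 h(x) = C1 + Integral(x/cos(x), x)


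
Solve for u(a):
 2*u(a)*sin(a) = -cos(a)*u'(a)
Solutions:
 u(a) = C1*cos(a)^2


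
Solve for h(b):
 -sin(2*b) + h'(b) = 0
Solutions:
 h(b) = C1 - cos(2*b)/2


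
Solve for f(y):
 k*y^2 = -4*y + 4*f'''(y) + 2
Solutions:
 f(y) = C1 + C2*y + C3*y^2 + k*y^5/240 + y^4/24 - y^3/12


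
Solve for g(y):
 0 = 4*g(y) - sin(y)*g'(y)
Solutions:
 g(y) = C1*(cos(y)^2 - 2*cos(y) + 1)/(cos(y)^2 + 2*cos(y) + 1)


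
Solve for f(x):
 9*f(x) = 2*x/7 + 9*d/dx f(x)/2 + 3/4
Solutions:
 f(x) = C1*exp(2*x) + 2*x/63 + 25/252


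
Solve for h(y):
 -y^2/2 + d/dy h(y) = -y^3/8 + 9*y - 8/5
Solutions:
 h(y) = C1 - y^4/32 + y^3/6 + 9*y^2/2 - 8*y/5


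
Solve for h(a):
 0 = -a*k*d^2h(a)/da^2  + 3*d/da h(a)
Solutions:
 h(a) = C1 + a^(((re(k) + 3)*re(k) + im(k)^2)/(re(k)^2 + im(k)^2))*(C2*sin(3*log(a)*Abs(im(k))/(re(k)^2 + im(k)^2)) + C3*cos(3*log(a)*im(k)/(re(k)^2 + im(k)^2)))


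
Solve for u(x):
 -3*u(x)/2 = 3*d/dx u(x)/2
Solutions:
 u(x) = C1*exp(-x)


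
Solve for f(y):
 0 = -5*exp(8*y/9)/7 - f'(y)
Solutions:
 f(y) = C1 - 45*exp(8*y/9)/56


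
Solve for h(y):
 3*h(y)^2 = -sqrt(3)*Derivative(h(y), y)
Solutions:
 h(y) = 1/(C1 + sqrt(3)*y)


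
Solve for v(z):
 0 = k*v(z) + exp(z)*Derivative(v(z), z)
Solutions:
 v(z) = C1*exp(k*exp(-z))


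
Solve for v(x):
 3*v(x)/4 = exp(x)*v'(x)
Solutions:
 v(x) = C1*exp(-3*exp(-x)/4)


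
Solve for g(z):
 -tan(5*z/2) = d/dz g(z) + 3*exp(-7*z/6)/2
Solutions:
 g(z) = C1 - log(tan(5*z/2)^2 + 1)/5 + 9*exp(-7*z/6)/7


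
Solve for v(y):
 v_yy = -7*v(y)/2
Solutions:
 v(y) = C1*sin(sqrt(14)*y/2) + C2*cos(sqrt(14)*y/2)


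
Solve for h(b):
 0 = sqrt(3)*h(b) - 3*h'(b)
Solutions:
 h(b) = C1*exp(sqrt(3)*b/3)


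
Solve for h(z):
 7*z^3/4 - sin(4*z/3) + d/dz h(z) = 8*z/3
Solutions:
 h(z) = C1 - 7*z^4/16 + 4*z^2/3 - 3*cos(4*z/3)/4


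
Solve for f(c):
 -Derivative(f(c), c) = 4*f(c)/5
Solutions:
 f(c) = C1*exp(-4*c/5)


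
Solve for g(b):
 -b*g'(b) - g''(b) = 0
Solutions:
 g(b) = C1 + C2*erf(sqrt(2)*b/2)


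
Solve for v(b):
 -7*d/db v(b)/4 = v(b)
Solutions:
 v(b) = C1*exp(-4*b/7)


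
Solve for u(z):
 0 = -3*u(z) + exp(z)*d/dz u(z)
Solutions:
 u(z) = C1*exp(-3*exp(-z))


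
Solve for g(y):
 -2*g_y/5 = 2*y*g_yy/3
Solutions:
 g(y) = C1 + C2*y^(2/5)


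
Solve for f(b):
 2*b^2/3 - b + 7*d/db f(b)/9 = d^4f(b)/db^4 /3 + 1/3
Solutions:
 f(b) = C1 + C4*exp(3^(2/3)*7^(1/3)*b/3) - 2*b^3/7 + 9*b^2/14 + 3*b/7 + (C2*sin(3^(1/6)*7^(1/3)*b/2) + C3*cos(3^(1/6)*7^(1/3)*b/2))*exp(-3^(2/3)*7^(1/3)*b/6)


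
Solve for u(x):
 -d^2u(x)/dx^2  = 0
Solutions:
 u(x) = C1 + C2*x


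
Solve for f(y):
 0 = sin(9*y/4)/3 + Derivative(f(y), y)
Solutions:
 f(y) = C1 + 4*cos(9*y/4)/27


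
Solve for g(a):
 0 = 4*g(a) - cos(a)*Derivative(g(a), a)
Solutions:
 g(a) = C1*(sin(a)^2 + 2*sin(a) + 1)/(sin(a)^2 - 2*sin(a) + 1)


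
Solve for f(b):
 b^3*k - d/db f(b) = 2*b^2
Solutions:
 f(b) = C1 + b^4*k/4 - 2*b^3/3


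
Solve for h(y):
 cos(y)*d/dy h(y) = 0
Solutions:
 h(y) = C1


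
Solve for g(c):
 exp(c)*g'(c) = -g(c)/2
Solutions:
 g(c) = C1*exp(exp(-c)/2)


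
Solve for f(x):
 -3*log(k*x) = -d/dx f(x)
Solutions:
 f(x) = C1 + 3*x*log(k*x) - 3*x


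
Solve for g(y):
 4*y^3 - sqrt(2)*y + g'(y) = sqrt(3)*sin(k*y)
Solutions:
 g(y) = C1 - y^4 + sqrt(2)*y^2/2 - sqrt(3)*cos(k*y)/k


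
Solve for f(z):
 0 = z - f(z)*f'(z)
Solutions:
 f(z) = -sqrt(C1 + z^2)
 f(z) = sqrt(C1 + z^2)


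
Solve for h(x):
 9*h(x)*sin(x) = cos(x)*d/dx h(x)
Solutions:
 h(x) = C1/cos(x)^9


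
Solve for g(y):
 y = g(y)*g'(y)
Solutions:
 g(y) = -sqrt(C1 + y^2)
 g(y) = sqrt(C1 + y^2)


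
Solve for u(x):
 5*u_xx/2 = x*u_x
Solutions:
 u(x) = C1 + C2*erfi(sqrt(5)*x/5)


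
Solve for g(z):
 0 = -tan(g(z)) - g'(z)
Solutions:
 g(z) = pi - asin(C1*exp(-z))
 g(z) = asin(C1*exp(-z))


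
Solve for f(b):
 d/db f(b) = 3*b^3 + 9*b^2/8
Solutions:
 f(b) = C1 + 3*b^4/4 + 3*b^3/8


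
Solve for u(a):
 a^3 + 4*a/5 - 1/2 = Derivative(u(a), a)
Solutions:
 u(a) = C1 + a^4/4 + 2*a^2/5 - a/2


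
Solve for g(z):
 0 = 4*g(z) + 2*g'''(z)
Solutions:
 g(z) = C3*exp(-2^(1/3)*z) + (C1*sin(2^(1/3)*sqrt(3)*z/2) + C2*cos(2^(1/3)*sqrt(3)*z/2))*exp(2^(1/3)*z/2)


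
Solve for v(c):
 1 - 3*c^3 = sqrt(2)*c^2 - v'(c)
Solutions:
 v(c) = C1 + 3*c^4/4 + sqrt(2)*c^3/3 - c


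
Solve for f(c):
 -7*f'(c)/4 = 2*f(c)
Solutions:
 f(c) = C1*exp(-8*c/7)


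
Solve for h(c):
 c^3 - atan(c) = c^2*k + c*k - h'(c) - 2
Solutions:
 h(c) = C1 - c^4/4 + c^3*k/3 + c^2*k/2 + c*atan(c) - 2*c - log(c^2 + 1)/2


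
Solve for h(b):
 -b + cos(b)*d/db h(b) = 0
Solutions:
 h(b) = C1 + Integral(b/cos(b), b)


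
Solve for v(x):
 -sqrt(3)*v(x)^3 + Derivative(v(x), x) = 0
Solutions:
 v(x) = -sqrt(2)*sqrt(-1/(C1 + sqrt(3)*x))/2
 v(x) = sqrt(2)*sqrt(-1/(C1 + sqrt(3)*x))/2


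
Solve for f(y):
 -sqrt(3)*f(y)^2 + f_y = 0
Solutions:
 f(y) = -1/(C1 + sqrt(3)*y)


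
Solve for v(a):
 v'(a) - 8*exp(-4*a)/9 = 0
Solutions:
 v(a) = C1 - 2*exp(-4*a)/9


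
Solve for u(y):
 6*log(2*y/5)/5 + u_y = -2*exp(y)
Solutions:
 u(y) = C1 - 6*y*log(y)/5 + 6*y*(-log(2) + 1 + log(5))/5 - 2*exp(y)


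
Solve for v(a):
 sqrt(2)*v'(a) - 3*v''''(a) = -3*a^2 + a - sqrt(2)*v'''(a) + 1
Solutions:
 v(a) = C1 + C2*exp(a*(-2^(2/3)*(9*sqrt(1506) + 247*sqrt(2))^(1/3) - 4*2^(1/3)/(9*sqrt(1506) + 247*sqrt(2))^(1/3) + 4*sqrt(2))/36)*sin(2^(1/3)*sqrt(3)*a*(-2^(1/3)*(9*sqrt(1506) + 247*sqrt(2))^(1/3) + 4/(9*sqrt(1506) + 247*sqrt(2))^(1/3))/36) + C3*exp(a*(-2^(2/3)*(9*sqrt(1506) + 247*sqrt(2))^(1/3) - 4*2^(1/3)/(9*sqrt(1506) + 247*sqrt(2))^(1/3) + 4*sqrt(2))/36)*cos(2^(1/3)*sqrt(3)*a*(-2^(1/3)*(9*sqrt(1506) + 247*sqrt(2))^(1/3) + 4/(9*sqrt(1506) + 247*sqrt(2))^(1/3))/36) + C4*exp(a*(4*2^(1/3)/(9*sqrt(1506) + 247*sqrt(2))^(1/3) + 2*sqrt(2) + 2^(2/3)*(9*sqrt(1506) + 247*sqrt(2))^(1/3))/18) - sqrt(2)*a^3/2 + sqrt(2)*a^2/4 + 7*sqrt(2)*a/2


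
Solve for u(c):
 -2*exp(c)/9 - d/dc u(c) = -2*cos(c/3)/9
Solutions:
 u(c) = C1 - 2*exp(c)/9 + 2*sin(c/3)/3


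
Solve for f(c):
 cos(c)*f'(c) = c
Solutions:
 f(c) = C1 + Integral(c/cos(c), c)


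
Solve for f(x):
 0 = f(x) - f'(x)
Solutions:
 f(x) = C1*exp(x)


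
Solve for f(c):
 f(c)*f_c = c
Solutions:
 f(c) = -sqrt(C1 + c^2)
 f(c) = sqrt(C1 + c^2)


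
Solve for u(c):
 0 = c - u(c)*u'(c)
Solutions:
 u(c) = -sqrt(C1 + c^2)
 u(c) = sqrt(C1 + c^2)


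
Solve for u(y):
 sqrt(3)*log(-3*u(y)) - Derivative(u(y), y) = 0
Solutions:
 -sqrt(3)*Integral(1/(log(-_y) + log(3)), (_y, u(y)))/3 = C1 - y


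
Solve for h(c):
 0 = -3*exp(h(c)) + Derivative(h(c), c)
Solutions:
 h(c) = log(-1/(C1 + 3*c))


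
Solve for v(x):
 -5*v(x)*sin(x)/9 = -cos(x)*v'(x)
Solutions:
 v(x) = C1/cos(x)^(5/9)


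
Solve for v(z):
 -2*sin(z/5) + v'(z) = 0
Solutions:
 v(z) = C1 - 10*cos(z/5)


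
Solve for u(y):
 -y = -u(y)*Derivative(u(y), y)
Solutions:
 u(y) = -sqrt(C1 + y^2)
 u(y) = sqrt(C1 + y^2)


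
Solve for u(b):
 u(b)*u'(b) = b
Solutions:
 u(b) = -sqrt(C1 + b^2)
 u(b) = sqrt(C1 + b^2)


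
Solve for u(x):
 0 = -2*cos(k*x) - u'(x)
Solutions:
 u(x) = C1 - 2*sin(k*x)/k


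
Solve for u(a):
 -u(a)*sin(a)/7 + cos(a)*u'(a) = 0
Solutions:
 u(a) = C1/cos(a)^(1/7)


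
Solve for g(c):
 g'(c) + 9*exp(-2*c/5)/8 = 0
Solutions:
 g(c) = C1 + 45*exp(-2*c/5)/16


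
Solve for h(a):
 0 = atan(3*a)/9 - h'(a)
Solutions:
 h(a) = C1 + a*atan(3*a)/9 - log(9*a^2 + 1)/54


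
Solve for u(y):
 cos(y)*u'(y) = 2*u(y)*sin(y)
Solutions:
 u(y) = C1/cos(y)^2


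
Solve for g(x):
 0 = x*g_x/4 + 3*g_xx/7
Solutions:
 g(x) = C1 + C2*erf(sqrt(42)*x/12)


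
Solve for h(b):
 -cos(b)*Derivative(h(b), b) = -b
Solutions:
 h(b) = C1 + Integral(b/cos(b), b)


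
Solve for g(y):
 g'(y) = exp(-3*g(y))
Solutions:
 g(y) = log(C1 + 3*y)/3
 g(y) = log((-3^(1/3) - 3^(5/6)*I)*(C1 + y)^(1/3)/2)
 g(y) = log((-3^(1/3) + 3^(5/6)*I)*(C1 + y)^(1/3)/2)


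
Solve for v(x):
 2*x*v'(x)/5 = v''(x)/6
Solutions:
 v(x) = C1 + C2*erfi(sqrt(30)*x/5)


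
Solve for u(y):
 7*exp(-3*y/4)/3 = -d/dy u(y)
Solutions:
 u(y) = C1 + 28*exp(-3*y/4)/9


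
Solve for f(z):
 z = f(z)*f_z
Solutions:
 f(z) = -sqrt(C1 + z^2)
 f(z) = sqrt(C1 + z^2)


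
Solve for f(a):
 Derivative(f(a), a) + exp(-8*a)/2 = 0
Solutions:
 f(a) = C1 + exp(-8*a)/16


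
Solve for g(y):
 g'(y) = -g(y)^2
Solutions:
 g(y) = 1/(C1 + y)


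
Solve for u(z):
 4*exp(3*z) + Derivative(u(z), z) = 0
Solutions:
 u(z) = C1 - 4*exp(3*z)/3


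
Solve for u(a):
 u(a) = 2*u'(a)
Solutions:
 u(a) = C1*exp(a/2)


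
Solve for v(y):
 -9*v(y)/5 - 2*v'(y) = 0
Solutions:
 v(y) = C1*exp(-9*y/10)


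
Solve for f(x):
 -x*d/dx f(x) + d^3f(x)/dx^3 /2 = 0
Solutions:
 f(x) = C1 + Integral(C2*airyai(2^(1/3)*x) + C3*airybi(2^(1/3)*x), x)


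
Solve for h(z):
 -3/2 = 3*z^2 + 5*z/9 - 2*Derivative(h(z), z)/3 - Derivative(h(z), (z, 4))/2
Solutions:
 h(z) = C1 + C4*exp(-6^(2/3)*z/3) + 3*z^3/2 + 5*z^2/12 + 9*z/4 + (C2*sin(2^(2/3)*3^(1/6)*z/2) + C3*cos(2^(2/3)*3^(1/6)*z/2))*exp(6^(2/3)*z/6)


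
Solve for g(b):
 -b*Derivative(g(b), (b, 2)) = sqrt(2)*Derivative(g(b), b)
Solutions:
 g(b) = C1 + C2*b^(1 - sqrt(2))


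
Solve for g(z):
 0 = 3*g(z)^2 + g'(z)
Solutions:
 g(z) = 1/(C1 + 3*z)


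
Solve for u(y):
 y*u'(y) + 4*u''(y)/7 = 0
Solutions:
 u(y) = C1 + C2*erf(sqrt(14)*y/4)


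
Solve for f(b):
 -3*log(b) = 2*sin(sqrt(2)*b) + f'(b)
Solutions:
 f(b) = C1 - 3*b*log(b) + 3*b + sqrt(2)*cos(sqrt(2)*b)


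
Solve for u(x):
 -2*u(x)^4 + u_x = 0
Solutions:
 u(x) = (-1/(C1 + 6*x))^(1/3)
 u(x) = (-1/(C1 + 2*x))^(1/3)*(-3^(2/3) - 3*3^(1/6)*I)/6
 u(x) = (-1/(C1 + 2*x))^(1/3)*(-3^(2/3) + 3*3^(1/6)*I)/6


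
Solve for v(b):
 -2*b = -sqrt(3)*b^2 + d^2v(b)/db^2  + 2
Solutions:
 v(b) = C1 + C2*b + sqrt(3)*b^4/12 - b^3/3 - b^2


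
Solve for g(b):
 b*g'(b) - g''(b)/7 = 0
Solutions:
 g(b) = C1 + C2*erfi(sqrt(14)*b/2)


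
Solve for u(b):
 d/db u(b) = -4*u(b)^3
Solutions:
 u(b) = -sqrt(2)*sqrt(-1/(C1 - 4*b))/2
 u(b) = sqrt(2)*sqrt(-1/(C1 - 4*b))/2


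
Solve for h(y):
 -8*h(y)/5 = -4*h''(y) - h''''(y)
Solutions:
 h(y) = C1*exp(-y*sqrt(-2 + 2*sqrt(35)/5)) + C2*exp(y*sqrt(-2 + 2*sqrt(35)/5)) + C3*sin(y*sqrt(2 + 2*sqrt(35)/5)) + C4*cos(y*sqrt(2 + 2*sqrt(35)/5))


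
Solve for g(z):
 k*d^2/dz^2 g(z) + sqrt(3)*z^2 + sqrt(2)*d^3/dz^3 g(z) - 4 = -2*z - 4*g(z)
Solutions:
 g(z) = C1*exp(-z*(2^(5/6)*k^2/(2*(k^3/4 + sqrt(-k^6 + (k^3 + 108)^2)/4 + 27)^(1/3)) + sqrt(2)*k + 2*2^(1/6)*(k^3/4 + sqrt(-k^6 + (k^3 + 108)^2)/4 + 27)^(1/3))/6) + C2*exp(z*(-2^(5/6)*k^2/((-1 + sqrt(3)*I)*(k^3/4 + sqrt(-k^6 + (k^3 + 108)^2)/4 + 27)^(1/3)) - sqrt(2)*k + 2^(1/6)*(k^3/4 + sqrt(-k^6 + (k^3 + 108)^2)/4 + 27)^(1/3) - 2^(1/6)*sqrt(3)*I*(k^3/4 + sqrt(-k^6 + (k^3 + 108)^2)/4 + 27)^(1/3))/6) + C3*exp(z*(2^(5/6)*k^2/((1 + sqrt(3)*I)*(k^3/4 + sqrt(-k^6 + (k^3 + 108)^2)/4 + 27)^(1/3)) - sqrt(2)*k + 2^(1/6)*(k^3/4 + sqrt(-k^6 + (k^3 + 108)^2)/4 + 27)^(1/3) + 2^(1/6)*sqrt(3)*I*(k^3/4 + sqrt(-k^6 + (k^3 + 108)^2)/4 + 27)^(1/3))/6) + sqrt(3)*k/8 - sqrt(3)*z^2/4 - z/2 + 1


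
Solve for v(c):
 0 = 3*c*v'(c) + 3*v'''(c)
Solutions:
 v(c) = C1 + Integral(C2*airyai(-c) + C3*airybi(-c), c)


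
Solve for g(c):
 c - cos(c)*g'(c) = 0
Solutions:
 g(c) = C1 + Integral(c/cos(c), c)


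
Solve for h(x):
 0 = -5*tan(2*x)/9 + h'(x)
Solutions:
 h(x) = C1 - 5*log(cos(2*x))/18


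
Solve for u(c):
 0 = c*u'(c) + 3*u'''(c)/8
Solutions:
 u(c) = C1 + Integral(C2*airyai(-2*3^(2/3)*c/3) + C3*airybi(-2*3^(2/3)*c/3), c)


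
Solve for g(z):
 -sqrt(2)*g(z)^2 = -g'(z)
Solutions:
 g(z) = -1/(C1 + sqrt(2)*z)


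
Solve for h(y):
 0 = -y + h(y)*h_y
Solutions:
 h(y) = -sqrt(C1 + y^2)
 h(y) = sqrt(C1 + y^2)


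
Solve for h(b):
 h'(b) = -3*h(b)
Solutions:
 h(b) = C1*exp(-3*b)


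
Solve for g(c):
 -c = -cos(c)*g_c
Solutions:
 g(c) = C1 + Integral(c/cos(c), c)


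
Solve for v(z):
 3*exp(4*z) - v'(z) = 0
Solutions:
 v(z) = C1 + 3*exp(4*z)/4


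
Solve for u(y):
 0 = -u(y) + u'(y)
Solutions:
 u(y) = C1*exp(y)


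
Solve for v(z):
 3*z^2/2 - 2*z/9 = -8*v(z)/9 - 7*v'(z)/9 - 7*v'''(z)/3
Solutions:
 v(z) = C1*exp(7^(1/3)*z*(-7/(36 + sqrt(1345))^(1/3) + 7^(1/3)*(36 + sqrt(1345))^(1/3))/42)*sin(sqrt(3)*7^(1/3)*z*(7/(36 + sqrt(1345))^(1/3) + 7^(1/3)*(36 + sqrt(1345))^(1/3))/42) + C2*exp(7^(1/3)*z*(-7/(36 + sqrt(1345))^(1/3) + 7^(1/3)*(36 + sqrt(1345))^(1/3))/42)*cos(sqrt(3)*7^(1/3)*z*(7/(36 + sqrt(1345))^(1/3) + 7^(1/3)*(36 + sqrt(1345))^(1/3))/42) + C3*exp(-7^(1/3)*z*(-7/(36 + sqrt(1345))^(1/3) + 7^(1/3)*(36 + sqrt(1345))^(1/3))/21) - 27*z^2/16 + 205*z/64 - 1435/512


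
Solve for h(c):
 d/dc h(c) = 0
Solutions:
 h(c) = C1


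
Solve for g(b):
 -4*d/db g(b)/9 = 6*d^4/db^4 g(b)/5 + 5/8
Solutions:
 g(b) = C1 + C4*exp(-10^(1/3)*b/3) - 45*b/32 + (C2*sin(10^(1/3)*sqrt(3)*b/6) + C3*cos(10^(1/3)*sqrt(3)*b/6))*exp(10^(1/3)*b/6)


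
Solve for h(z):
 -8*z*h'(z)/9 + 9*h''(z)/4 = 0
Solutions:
 h(z) = C1 + C2*erfi(4*z/9)


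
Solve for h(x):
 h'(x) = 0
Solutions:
 h(x) = C1


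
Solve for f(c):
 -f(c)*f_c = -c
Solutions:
 f(c) = -sqrt(C1 + c^2)
 f(c) = sqrt(C1 + c^2)


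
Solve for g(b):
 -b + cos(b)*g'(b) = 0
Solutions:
 g(b) = C1 + Integral(b/cos(b), b)


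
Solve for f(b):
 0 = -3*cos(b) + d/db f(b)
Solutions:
 f(b) = C1 + 3*sin(b)


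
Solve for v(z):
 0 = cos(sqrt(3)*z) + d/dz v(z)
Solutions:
 v(z) = C1 - sqrt(3)*sin(sqrt(3)*z)/3


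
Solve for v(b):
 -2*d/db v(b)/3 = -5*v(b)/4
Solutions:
 v(b) = C1*exp(15*b/8)


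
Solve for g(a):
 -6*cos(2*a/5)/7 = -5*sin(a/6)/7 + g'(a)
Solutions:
 g(a) = C1 - 15*sin(2*a/5)/7 - 30*cos(a/6)/7


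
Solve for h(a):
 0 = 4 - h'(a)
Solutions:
 h(a) = C1 + 4*a


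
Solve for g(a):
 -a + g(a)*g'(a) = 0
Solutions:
 g(a) = -sqrt(C1 + a^2)
 g(a) = sqrt(C1 + a^2)


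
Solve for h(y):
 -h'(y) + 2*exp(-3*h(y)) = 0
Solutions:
 h(y) = log(C1 + 6*y)/3
 h(y) = log((-3^(1/3) - 3^(5/6)*I)*(C1 + 2*y)^(1/3)/2)
 h(y) = log((-3^(1/3) + 3^(5/6)*I)*(C1 + 2*y)^(1/3)/2)


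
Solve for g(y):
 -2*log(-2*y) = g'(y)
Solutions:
 g(y) = C1 - 2*y*log(-y) + 2*y*(1 - log(2))


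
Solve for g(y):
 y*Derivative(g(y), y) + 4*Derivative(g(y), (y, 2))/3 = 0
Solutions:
 g(y) = C1 + C2*erf(sqrt(6)*y/4)


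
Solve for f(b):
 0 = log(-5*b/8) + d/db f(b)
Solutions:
 f(b) = C1 - b*log(-b) + b*(-log(5) + 1 + 3*log(2))


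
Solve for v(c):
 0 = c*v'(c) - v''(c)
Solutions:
 v(c) = C1 + C2*erfi(sqrt(2)*c/2)


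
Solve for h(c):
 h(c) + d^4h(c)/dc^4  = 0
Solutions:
 h(c) = (C1*sin(sqrt(2)*c/2) + C2*cos(sqrt(2)*c/2))*exp(-sqrt(2)*c/2) + (C3*sin(sqrt(2)*c/2) + C4*cos(sqrt(2)*c/2))*exp(sqrt(2)*c/2)


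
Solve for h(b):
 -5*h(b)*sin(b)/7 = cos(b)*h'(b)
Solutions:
 h(b) = C1*cos(b)^(5/7)


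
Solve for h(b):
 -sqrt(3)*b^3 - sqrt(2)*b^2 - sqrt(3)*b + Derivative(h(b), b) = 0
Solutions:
 h(b) = C1 + sqrt(3)*b^4/4 + sqrt(2)*b^3/3 + sqrt(3)*b^2/2


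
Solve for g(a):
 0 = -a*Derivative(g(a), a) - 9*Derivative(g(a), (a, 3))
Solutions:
 g(a) = C1 + Integral(C2*airyai(-3^(1/3)*a/3) + C3*airybi(-3^(1/3)*a/3), a)


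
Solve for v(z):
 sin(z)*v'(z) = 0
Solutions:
 v(z) = C1


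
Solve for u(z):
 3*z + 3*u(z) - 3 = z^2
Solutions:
 u(z) = z^2/3 - z + 1


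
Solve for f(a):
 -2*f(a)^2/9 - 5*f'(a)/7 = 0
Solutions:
 f(a) = 45/(C1 + 14*a)


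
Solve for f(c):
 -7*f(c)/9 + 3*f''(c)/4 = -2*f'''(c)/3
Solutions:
 f(c) = C1*exp(-c*(27*3^(1/3)/(16*sqrt(2569) + 815)^(1/3) + 18 + 3^(2/3)*(16*sqrt(2569) + 815)^(1/3))/48)*sin(3^(1/6)*c*(-(16*sqrt(2569) + 815)^(1/3) + 9*3^(2/3)/(16*sqrt(2569) + 815)^(1/3))/16) + C2*exp(-c*(27*3^(1/3)/(16*sqrt(2569) + 815)^(1/3) + 18 + 3^(2/3)*(16*sqrt(2569) + 815)^(1/3))/48)*cos(3^(1/6)*c*(-(16*sqrt(2569) + 815)^(1/3) + 9*3^(2/3)/(16*sqrt(2569) + 815)^(1/3))/16) + C3*exp(c*(-9 + 27*3^(1/3)/(16*sqrt(2569) + 815)^(1/3) + 3^(2/3)*(16*sqrt(2569) + 815)^(1/3))/24)


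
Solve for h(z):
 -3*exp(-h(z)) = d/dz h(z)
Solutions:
 h(z) = log(C1 - 3*z)


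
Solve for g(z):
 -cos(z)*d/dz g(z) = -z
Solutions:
 g(z) = C1 + Integral(z/cos(z), z)


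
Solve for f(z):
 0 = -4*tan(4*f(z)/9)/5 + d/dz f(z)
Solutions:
 f(z) = -9*asin(C1*exp(16*z/45))/4 + 9*pi/4
 f(z) = 9*asin(C1*exp(16*z/45))/4


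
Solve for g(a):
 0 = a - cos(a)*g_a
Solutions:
 g(a) = C1 + Integral(a/cos(a), a)


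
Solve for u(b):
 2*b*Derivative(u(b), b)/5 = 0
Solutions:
 u(b) = C1


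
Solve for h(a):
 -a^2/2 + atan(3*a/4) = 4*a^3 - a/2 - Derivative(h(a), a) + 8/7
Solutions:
 h(a) = C1 + a^4 + a^3/6 - a^2/4 - a*atan(3*a/4) + 8*a/7 + 2*log(9*a^2 + 16)/3


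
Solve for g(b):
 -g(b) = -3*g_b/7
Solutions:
 g(b) = C1*exp(7*b/3)


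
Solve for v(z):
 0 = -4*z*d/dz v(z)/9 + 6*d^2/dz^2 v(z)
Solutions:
 v(z) = C1 + C2*erfi(sqrt(3)*z/9)


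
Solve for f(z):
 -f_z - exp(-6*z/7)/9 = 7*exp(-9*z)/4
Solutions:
 f(z) = C1 + 7*exp(-9*z)/36 + 7*exp(-6*z/7)/54


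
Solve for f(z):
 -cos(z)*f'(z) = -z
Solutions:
 f(z) = C1 + Integral(z/cos(z), z)


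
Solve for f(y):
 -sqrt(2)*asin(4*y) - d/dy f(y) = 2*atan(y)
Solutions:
 f(y) = C1 - 2*y*atan(y) - sqrt(2)*(y*asin(4*y) + sqrt(1 - 16*y^2)/4) + log(y^2 + 1)


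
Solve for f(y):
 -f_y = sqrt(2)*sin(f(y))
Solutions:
 f(y) = -acos((-C1 - exp(2*sqrt(2)*y))/(C1 - exp(2*sqrt(2)*y))) + 2*pi
 f(y) = acos((-C1 - exp(2*sqrt(2)*y))/(C1 - exp(2*sqrt(2)*y)))


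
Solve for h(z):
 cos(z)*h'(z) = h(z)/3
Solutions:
 h(z) = C1*(sin(z) + 1)^(1/6)/(sin(z) - 1)^(1/6)


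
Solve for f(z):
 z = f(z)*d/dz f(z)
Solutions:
 f(z) = -sqrt(C1 + z^2)
 f(z) = sqrt(C1 + z^2)


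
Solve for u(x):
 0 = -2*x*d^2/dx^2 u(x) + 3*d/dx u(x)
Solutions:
 u(x) = C1 + C2*x^(5/2)


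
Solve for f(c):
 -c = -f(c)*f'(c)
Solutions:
 f(c) = -sqrt(C1 + c^2)
 f(c) = sqrt(C1 + c^2)


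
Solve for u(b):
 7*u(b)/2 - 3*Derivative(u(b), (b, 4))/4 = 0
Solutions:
 u(b) = C1*exp(-14^(1/4)*3^(3/4)*b/3) + C2*exp(14^(1/4)*3^(3/4)*b/3) + C3*sin(14^(1/4)*3^(3/4)*b/3) + C4*cos(14^(1/4)*3^(3/4)*b/3)


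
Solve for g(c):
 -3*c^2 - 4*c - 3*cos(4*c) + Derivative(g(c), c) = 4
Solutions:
 g(c) = C1 + c^3 + 2*c^2 + 4*c + 3*sin(4*c)/4


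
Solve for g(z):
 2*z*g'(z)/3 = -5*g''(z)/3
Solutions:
 g(z) = C1 + C2*erf(sqrt(5)*z/5)


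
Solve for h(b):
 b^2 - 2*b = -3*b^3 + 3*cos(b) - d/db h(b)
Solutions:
 h(b) = C1 - 3*b^4/4 - b^3/3 + b^2 + 3*sin(b)


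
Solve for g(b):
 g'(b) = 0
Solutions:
 g(b) = C1


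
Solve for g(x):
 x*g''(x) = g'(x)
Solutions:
 g(x) = C1 + C2*x^2


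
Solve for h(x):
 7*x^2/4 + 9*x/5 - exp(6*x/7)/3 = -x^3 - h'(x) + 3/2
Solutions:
 h(x) = C1 - x^4/4 - 7*x^3/12 - 9*x^2/10 + 3*x/2 + 7*exp(6*x/7)/18


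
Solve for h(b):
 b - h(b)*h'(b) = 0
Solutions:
 h(b) = -sqrt(C1 + b^2)
 h(b) = sqrt(C1 + b^2)


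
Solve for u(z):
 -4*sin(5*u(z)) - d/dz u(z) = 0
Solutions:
 u(z) = -acos((-C1 - exp(40*z))/(C1 - exp(40*z)))/5 + 2*pi/5
 u(z) = acos((-C1 - exp(40*z))/(C1 - exp(40*z)))/5


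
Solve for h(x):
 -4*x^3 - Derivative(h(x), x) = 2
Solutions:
 h(x) = C1 - x^4 - 2*x


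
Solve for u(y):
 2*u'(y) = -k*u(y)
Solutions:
 u(y) = C1*exp(-k*y/2)


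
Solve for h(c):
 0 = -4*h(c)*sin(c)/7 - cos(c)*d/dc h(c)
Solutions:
 h(c) = C1*cos(c)^(4/7)


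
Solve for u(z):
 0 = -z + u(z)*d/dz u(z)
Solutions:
 u(z) = -sqrt(C1 + z^2)
 u(z) = sqrt(C1 + z^2)


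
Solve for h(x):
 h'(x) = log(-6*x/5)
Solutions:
 h(x) = C1 + x*log(-x) + x*(-log(5) - 1 + log(6))


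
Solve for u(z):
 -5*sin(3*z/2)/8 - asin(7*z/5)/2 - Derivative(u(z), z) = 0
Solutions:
 u(z) = C1 - z*asin(7*z/5)/2 - sqrt(25 - 49*z^2)/14 + 5*cos(3*z/2)/12


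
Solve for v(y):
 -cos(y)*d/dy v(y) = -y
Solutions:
 v(y) = C1 + Integral(y/cos(y), y)


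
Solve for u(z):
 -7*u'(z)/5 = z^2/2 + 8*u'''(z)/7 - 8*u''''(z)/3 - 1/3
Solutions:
 u(z) = C1 + C2*exp(z*(-10^(2/3)*(49*sqrt(22089) + 7283)^(1/3) - 40*10^(1/3)/(49*sqrt(22089) + 7283)^(1/3) + 40)/280)*sin(10^(1/3)*sqrt(3)*z*(-10^(1/3)*(49*sqrt(22089) + 7283)^(1/3) + 40/(49*sqrt(22089) + 7283)^(1/3))/280) + C3*exp(z*(-10^(2/3)*(49*sqrt(22089) + 7283)^(1/3) - 40*10^(1/3)/(49*sqrt(22089) + 7283)^(1/3) + 40)/280)*cos(10^(1/3)*sqrt(3)*z*(-10^(1/3)*(49*sqrt(22089) + 7283)^(1/3) + 40/(49*sqrt(22089) + 7283)^(1/3))/280) + C4*exp(z*(40*10^(1/3)/(49*sqrt(22089) + 7283)^(1/3) + 20 + 10^(2/3)*(49*sqrt(22089) + 7283)^(1/3))/140) - 5*z^3/42 + 845*z/1029


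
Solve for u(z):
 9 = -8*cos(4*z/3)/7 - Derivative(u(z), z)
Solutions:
 u(z) = C1 - 9*z - 6*sin(4*z/3)/7


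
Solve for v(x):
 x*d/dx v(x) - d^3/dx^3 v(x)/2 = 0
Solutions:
 v(x) = C1 + Integral(C2*airyai(2^(1/3)*x) + C3*airybi(2^(1/3)*x), x)


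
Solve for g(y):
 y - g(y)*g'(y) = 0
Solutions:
 g(y) = -sqrt(C1 + y^2)
 g(y) = sqrt(C1 + y^2)


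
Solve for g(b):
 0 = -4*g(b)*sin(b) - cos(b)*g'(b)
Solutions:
 g(b) = C1*cos(b)^4


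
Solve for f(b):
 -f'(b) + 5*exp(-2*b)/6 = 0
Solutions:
 f(b) = C1 - 5*exp(-2*b)/12


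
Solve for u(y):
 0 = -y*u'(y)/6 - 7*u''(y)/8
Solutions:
 u(y) = C1 + C2*erf(sqrt(42)*y/21)


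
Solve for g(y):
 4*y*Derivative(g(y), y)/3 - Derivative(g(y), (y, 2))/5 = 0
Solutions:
 g(y) = C1 + C2*erfi(sqrt(30)*y/3)


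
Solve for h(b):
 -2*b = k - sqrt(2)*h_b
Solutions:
 h(b) = C1 + sqrt(2)*b^2/2 + sqrt(2)*b*k/2


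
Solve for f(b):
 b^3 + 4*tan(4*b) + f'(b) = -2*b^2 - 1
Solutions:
 f(b) = C1 - b^4/4 - 2*b^3/3 - b + log(cos(4*b))


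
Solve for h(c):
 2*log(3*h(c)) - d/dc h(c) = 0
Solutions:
 -Integral(1/(log(_y) + log(3)), (_y, h(c)))/2 = C1 - c


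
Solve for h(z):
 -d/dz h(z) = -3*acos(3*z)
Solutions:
 h(z) = C1 + 3*z*acos(3*z) - sqrt(1 - 9*z^2)


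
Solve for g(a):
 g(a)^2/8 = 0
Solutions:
 g(a) = 0


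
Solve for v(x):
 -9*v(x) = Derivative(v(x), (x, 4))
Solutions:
 v(x) = (C1*sin(sqrt(6)*x/2) + C2*cos(sqrt(6)*x/2))*exp(-sqrt(6)*x/2) + (C3*sin(sqrt(6)*x/2) + C4*cos(sqrt(6)*x/2))*exp(sqrt(6)*x/2)


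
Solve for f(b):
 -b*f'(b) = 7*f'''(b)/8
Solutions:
 f(b) = C1 + Integral(C2*airyai(-2*7^(2/3)*b/7) + C3*airybi(-2*7^(2/3)*b/7), b)


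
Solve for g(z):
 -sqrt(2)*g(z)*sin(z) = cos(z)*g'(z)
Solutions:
 g(z) = C1*cos(z)^(sqrt(2))


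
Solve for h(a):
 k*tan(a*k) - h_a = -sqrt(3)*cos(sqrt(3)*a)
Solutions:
 h(a) = C1 + k*Piecewise((-log(cos(a*k))/k, Ne(k, 0)), (0, True)) + sin(sqrt(3)*a)


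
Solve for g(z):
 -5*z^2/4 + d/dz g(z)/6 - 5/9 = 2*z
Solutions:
 g(z) = C1 + 5*z^3/2 + 6*z^2 + 10*z/3


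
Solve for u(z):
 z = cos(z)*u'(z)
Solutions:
 u(z) = C1 + Integral(z/cos(z), z)


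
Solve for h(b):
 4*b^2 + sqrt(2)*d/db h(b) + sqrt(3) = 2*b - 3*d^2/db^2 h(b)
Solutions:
 h(b) = C1 + C2*exp(-sqrt(2)*b/3) - 2*sqrt(2)*b^3/3 + sqrt(2)*b^2/2 + 6*b^2 - 18*sqrt(2)*b - 3*b - sqrt(6)*b/2


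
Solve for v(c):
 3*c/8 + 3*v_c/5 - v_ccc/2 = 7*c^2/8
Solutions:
 v(c) = C1 + C2*exp(-sqrt(30)*c/5) + C3*exp(sqrt(30)*c/5) + 35*c^3/72 - 5*c^2/16 + 175*c/72


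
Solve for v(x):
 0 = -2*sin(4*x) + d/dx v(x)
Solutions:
 v(x) = C1 - cos(4*x)/2


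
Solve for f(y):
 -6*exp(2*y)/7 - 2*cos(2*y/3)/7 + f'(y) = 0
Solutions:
 f(y) = C1 + 3*exp(2*y)/7 + 3*sin(2*y/3)/7


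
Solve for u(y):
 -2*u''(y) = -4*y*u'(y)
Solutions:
 u(y) = C1 + C2*erfi(y)


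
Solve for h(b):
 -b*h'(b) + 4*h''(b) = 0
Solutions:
 h(b) = C1 + C2*erfi(sqrt(2)*b/4)


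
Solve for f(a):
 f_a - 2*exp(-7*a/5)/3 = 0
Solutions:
 f(a) = C1 - 10*exp(-7*a/5)/21


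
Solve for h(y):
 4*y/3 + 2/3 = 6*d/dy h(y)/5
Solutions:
 h(y) = C1 + 5*y^2/9 + 5*y/9


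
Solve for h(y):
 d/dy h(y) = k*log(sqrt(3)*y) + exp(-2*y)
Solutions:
 h(y) = C1 + k*y*log(y) + k*y*(-1 + log(3)/2) - exp(-2*y)/2


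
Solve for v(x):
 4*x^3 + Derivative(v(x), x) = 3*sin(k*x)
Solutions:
 v(x) = C1 - x^4 - 3*cos(k*x)/k


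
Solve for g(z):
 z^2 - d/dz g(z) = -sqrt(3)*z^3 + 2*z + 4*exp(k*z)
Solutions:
 g(z) = C1 + sqrt(3)*z^4/4 + z^3/3 - z^2 - 4*exp(k*z)/k


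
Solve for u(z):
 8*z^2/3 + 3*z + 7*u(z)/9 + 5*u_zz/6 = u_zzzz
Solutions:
 u(z) = C1*exp(-sqrt(3)*z*sqrt(5 + sqrt(137))/6) + C2*exp(sqrt(3)*z*sqrt(5 + sqrt(137))/6) + C3*sin(sqrt(3)*z*sqrt(-5 + sqrt(137))/6) + C4*cos(sqrt(3)*z*sqrt(-5 + sqrt(137))/6) - 24*z^2/7 - 27*z/7 + 360/49


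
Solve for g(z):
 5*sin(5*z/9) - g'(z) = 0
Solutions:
 g(z) = C1 - 9*cos(5*z/9)


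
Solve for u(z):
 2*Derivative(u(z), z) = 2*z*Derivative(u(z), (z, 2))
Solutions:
 u(z) = C1 + C2*z^2


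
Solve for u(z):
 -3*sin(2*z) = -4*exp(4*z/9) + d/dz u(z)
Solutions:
 u(z) = C1 + 9*exp(4*z/9) + 3*cos(2*z)/2


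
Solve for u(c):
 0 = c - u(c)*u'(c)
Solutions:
 u(c) = -sqrt(C1 + c^2)
 u(c) = sqrt(C1 + c^2)


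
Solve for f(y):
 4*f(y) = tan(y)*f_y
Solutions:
 f(y) = C1*sin(y)^4


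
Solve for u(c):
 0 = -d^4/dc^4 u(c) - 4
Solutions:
 u(c) = C1 + C2*c + C3*c^2 + C4*c^3 - c^4/6


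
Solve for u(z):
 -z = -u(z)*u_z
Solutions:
 u(z) = -sqrt(C1 + z^2)
 u(z) = sqrt(C1 + z^2)


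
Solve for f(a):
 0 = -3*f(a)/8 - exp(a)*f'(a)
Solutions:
 f(a) = C1*exp(3*exp(-a)/8)


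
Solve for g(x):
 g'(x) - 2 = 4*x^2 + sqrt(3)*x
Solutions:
 g(x) = C1 + 4*x^3/3 + sqrt(3)*x^2/2 + 2*x


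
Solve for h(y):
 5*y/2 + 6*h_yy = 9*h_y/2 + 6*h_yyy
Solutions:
 h(y) = C1 + 5*y^2/18 + 20*y/27 + (C2*sin(sqrt(2)*y/2) + C3*cos(sqrt(2)*y/2))*exp(y/2)


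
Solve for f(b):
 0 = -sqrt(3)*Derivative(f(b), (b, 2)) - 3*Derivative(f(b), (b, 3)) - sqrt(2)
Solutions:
 f(b) = C1 + C2*b + C3*exp(-sqrt(3)*b/3) - sqrt(6)*b^2/6
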